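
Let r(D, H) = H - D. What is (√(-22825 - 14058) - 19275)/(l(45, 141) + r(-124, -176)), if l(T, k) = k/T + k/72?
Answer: 2313000/5629 - 120*I*√36883/5629 ≈ 410.91 - 4.0941*I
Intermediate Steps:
l(T, k) = k/72 + k/T (l(T, k) = k/T + k*(1/72) = k/T + k/72 = k/72 + k/T)
(√(-22825 - 14058) - 19275)/(l(45, 141) + r(-124, -176)) = (√(-22825 - 14058) - 19275)/(((1/72)*141 + 141/45) + (-176 - 1*(-124))) = (√(-36883) - 19275)/((47/24 + 141*(1/45)) + (-176 + 124)) = (I*√36883 - 19275)/((47/24 + 47/15) - 52) = (-19275 + I*√36883)/(611/120 - 52) = (-19275 + I*√36883)/(-5629/120) = (-19275 + I*√36883)*(-120/5629) = 2313000/5629 - 120*I*√36883/5629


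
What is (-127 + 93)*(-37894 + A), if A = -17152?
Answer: 1871564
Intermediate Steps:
(-127 + 93)*(-37894 + A) = (-127 + 93)*(-37894 - 17152) = -34*(-55046) = 1871564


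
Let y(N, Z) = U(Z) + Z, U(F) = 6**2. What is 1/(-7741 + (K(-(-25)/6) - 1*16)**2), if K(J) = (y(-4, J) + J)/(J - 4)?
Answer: 1/54759 ≈ 1.8262e-5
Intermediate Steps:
U(F) = 36
y(N, Z) = 36 + Z
K(J) = (36 + 2*J)/(-4 + J) (K(J) = ((36 + J) + J)/(J - 4) = (36 + 2*J)/(-4 + J))
1/(-7741 + (K(-(-25)/6) - 1*16)**2) = 1/(-7741 + (2*(18 - (-25)/6)/(-4 - (-25)/6) - 1*16)**2) = 1/(-7741 + (2*(18 - (-25)/6)/(-4 - (-25)/6) - 16)**2) = 1/(-7741 + (2*(18 - 5*(-5/6))/(-4 - 5*(-5/6)) - 16)**2) = 1/(-7741 + (2*(18 + 25/6)/(-4 + 25/6) - 16)**2) = 1/(-7741 + (2*(133/6)/(1/6) - 16)**2) = 1/(-7741 + (2*6*(133/6) - 16)**2) = 1/(-7741 + (266 - 16)**2) = 1/(-7741 + 250**2) = 1/(-7741 + 62500) = 1/54759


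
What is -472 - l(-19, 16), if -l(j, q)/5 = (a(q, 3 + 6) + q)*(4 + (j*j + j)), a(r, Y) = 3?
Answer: 32398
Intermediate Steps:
l(j, q) = -5*(3 + q)*(4 + j + j²) (l(j, q) = -5*(3 + q)*(4 + (j*j + j)) = -5*(3 + q)*(4 + (j² + j)) = -5*(3 + q)*(4 + (j + j²)) = -5*(3 + q)*(4 + j + j²))
-472 - l(-19, 16) = -472 - (-60 - 20*16 - 15*(-19) - 15*(-19)² - 5*(-19)*16 - 5*16*(-19)²) = -472 - (-60 - 320 + 285 - 15*361 + 1520 - 5*16*361) = -472 - (-60 - 320 + 285 - 5415 + 1520 - 28880) = -472 - 1*(-32870) = -472 + 32870 = 32398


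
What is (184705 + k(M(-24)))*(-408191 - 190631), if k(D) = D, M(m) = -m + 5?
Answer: -110622783348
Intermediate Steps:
M(m) = 5 - m
(184705 + k(M(-24)))*(-408191 - 190631) = (184705 + (5 - 1*(-24)))*(-408191 - 190631) = (184705 + (5 + 24))*(-598822) = (184705 + 29)*(-598822) = 184734*(-598822) = -110622783348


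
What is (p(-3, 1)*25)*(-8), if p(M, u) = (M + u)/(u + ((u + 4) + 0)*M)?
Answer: -200/7 ≈ -28.571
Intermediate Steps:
p(M, u) = (M + u)/(u + M*(4 + u)) (p(M, u) = (M + u)/(u + ((4 + u) + 0)*M) = (M + u)/(u + (4 + u)*M) = (M + u)/(u + M*(4 + u)))
(p(-3, 1)*25)*(-8) = (((-3 + 1)/(1 + 4*(-3) - 3*1))*25)*(-8) = ((-2/(1 - 12 - 3))*25)*(-8) = ((-2/(-14))*25)*(-8) = (-1/14*(-2)*25)*(-8) = ((⅐)*25)*(-8) = (25/7)*(-8) = -200/7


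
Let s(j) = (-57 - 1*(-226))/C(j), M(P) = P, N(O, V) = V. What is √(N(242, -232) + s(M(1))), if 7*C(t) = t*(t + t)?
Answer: √1438/2 ≈ 18.960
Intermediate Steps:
C(t) = 2*t²/7 (C(t) = (t*(t + t))/7 = (t*(2*t))/7 = (2*t²)/7 = 2*t²/7)
s(j) = 1183/(2*j²) (s(j) = (-57 - 1*(-226))/((2*j²/7)) = (-57 + 226)*(7/(2*j²)) = 169*(7/(2*j²)) = 1183/(2*j²))
√(N(242, -232) + s(M(1))) = √(-232 + (1183/2)/1²) = √(-232 + (1183/2)*1) = √(-232 + 1183/2) = √(719/2) = √1438/2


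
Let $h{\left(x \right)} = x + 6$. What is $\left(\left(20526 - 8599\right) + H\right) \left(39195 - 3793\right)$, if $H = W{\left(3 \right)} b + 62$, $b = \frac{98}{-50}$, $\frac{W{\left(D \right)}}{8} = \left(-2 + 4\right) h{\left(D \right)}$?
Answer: $\frac{10361067938}{25} \approx 4.1444 \cdot 10^{8}$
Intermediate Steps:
$h{\left(x \right)} = 6 + x$
$W{\left(D \right)} = 96 + 16 D$ ($W{\left(D \right)} = 8 \left(-2 + 4\right) \left(6 + D\right) = 8 \cdot 2 \left(6 + D\right) = 8 \left(12 + 2 D\right) = 96 + 16 D$)
$b = - \frac{49}{25}$ ($b = 98 \left(- \frac{1}{50}\right) = - \frac{49}{25} \approx -1.96$)
$H = - \frac{5506}{25}$ ($H = \left(96 + 16 \cdot 3\right) \left(- \frac{49}{25}\right) + 62 = \left(96 + 48\right) \left(- \frac{49}{25}\right) + 62 = 144 \left(- \frac{49}{25}\right) + 62 = - \frac{7056}{25} + 62 = - \frac{5506}{25} \approx -220.24$)
$\left(\left(20526 - 8599\right) + H\right) \left(39195 - 3793\right) = \left(\left(20526 - 8599\right) - \frac{5506}{25}\right) \left(39195 - 3793\right) = \left(11927 - \frac{5506}{25}\right) 35402 = \frac{292669}{25} \cdot 35402 = \frac{10361067938}{25}$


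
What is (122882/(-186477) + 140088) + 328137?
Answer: 87313070443/186477 ≈ 4.6822e+5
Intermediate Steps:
(122882/(-186477) + 140088) + 328137 = (122882*(-1/186477) + 140088) + 328137 = (-122882/186477 + 140088) + 328137 = 26123067094/186477 + 328137 = 87313070443/186477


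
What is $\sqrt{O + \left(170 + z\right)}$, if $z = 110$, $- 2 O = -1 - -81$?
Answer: $4 \sqrt{15} \approx 15.492$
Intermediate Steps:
$O = -40$ ($O = - \frac{-1 - -81}{2} = - \frac{-1 + 81}{2} = \left(- \frac{1}{2}\right) 80 = -40$)
$\sqrt{O + \left(170 + z\right)} = \sqrt{-40 + \left(170 + 110\right)} = \sqrt{-40 + 280} = \sqrt{240} = 4 \sqrt{15}$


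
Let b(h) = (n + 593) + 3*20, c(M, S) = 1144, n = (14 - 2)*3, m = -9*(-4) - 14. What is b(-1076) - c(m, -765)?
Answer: -455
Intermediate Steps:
m = 22 (m = 36 - 14 = 22)
n = 36 (n = 12*3 = 36)
b(h) = 689 (b(h) = (36 + 593) + 3*20 = 629 + 60 = 689)
b(-1076) - c(m, -765) = 689 - 1*1144 = 689 - 1144 = -455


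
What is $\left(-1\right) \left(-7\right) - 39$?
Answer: $-32$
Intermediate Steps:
$\left(-1\right) \left(-7\right) - 39 = 7 - 39 = -32$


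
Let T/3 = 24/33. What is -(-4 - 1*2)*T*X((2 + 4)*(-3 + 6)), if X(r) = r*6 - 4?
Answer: 14976/11 ≈ 1361.5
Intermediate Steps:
T = 24/11 (T = 3*(24/33) = 3*(24*(1/33)) = 3*(8/11) = 24/11 ≈ 2.1818)
X(r) = -4 + 6*r (X(r) = 6*r - 4 = -4 + 6*r)
-(-4 - 1*2)*T*X((2 + 4)*(-3 + 6)) = -(-4 - 1*2)*(24/11)*(-4 + 6*((2 + 4)*(-3 + 6))) = -(-4 - 2)*(24/11)*(-4 + 6*(6*3)) = -(-6*24/11)*(-4 + 6*18) = -(-144)*(-4 + 108)/11 = -(-144)*104/11 = -1*(-14976/11) = 14976/11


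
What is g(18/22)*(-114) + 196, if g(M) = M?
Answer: 1130/11 ≈ 102.73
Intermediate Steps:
g(18/22)*(-114) + 196 = (18/22)*(-114) + 196 = (18*(1/22))*(-114) + 196 = (9/11)*(-114) + 196 = -1026/11 + 196 = 1130/11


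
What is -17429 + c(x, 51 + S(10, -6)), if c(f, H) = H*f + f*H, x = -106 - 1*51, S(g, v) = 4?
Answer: -34699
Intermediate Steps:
x = -157 (x = -106 - 51 = -157)
c(f, H) = 2*H*f (c(f, H) = H*f + H*f = 2*H*f)
-17429 + c(x, 51 + S(10, -6)) = -17429 + 2*(51 + 4)*(-157) = -17429 + 2*55*(-157) = -17429 - 17270 = -34699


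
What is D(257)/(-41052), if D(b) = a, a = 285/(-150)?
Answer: 19/410520 ≈ 4.6283e-5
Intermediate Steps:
a = -19/10 (a = 285*(-1/150) = -19/10 ≈ -1.9000)
D(b) = -19/10
D(257)/(-41052) = -19/10/(-41052) = -19/10*(-1/41052) = 19/410520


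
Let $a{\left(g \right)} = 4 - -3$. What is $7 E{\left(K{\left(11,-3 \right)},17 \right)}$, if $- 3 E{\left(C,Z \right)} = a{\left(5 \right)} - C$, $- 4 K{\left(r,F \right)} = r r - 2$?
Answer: $- \frac{343}{4} \approx -85.75$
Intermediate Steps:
$K{\left(r,F \right)} = \frac{1}{2} - \frac{r^{2}}{4}$ ($K{\left(r,F \right)} = - \frac{r r - 2}{4} = - \frac{r^{2} - 2}{4} = - \frac{-2 + r^{2}}{4} = \frac{1}{2} - \frac{r^{2}}{4}$)
$a{\left(g \right)} = 7$ ($a{\left(g \right)} = 4 + 3 = 7$)
$E{\left(C,Z \right)} = - \frac{7}{3} + \frac{C}{3}$ ($E{\left(C,Z \right)} = - \frac{7 - C}{3} = - \frac{7}{3} + \frac{C}{3}$)
$7 E{\left(K{\left(11,-3 \right)},17 \right)} = 7 \left(- \frac{7}{3} + \frac{\frac{1}{2} - \frac{11^{2}}{4}}{3}\right) = 7 \left(- \frac{7}{3} + \frac{\frac{1}{2} - \frac{121}{4}}{3}\right) = 7 \left(- \frac{7}{3} + \frac{1}{3} \left(- \frac{119}{4}\right)\right) = 7 \left(- \frac{7}{3} - \frac{119}{12}\right) = 7 \left(- \frac{49}{4}\right) = - \frac{343}{4}$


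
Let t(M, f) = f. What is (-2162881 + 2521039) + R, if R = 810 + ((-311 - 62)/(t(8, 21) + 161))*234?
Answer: 2509419/7 ≈ 3.5849e+5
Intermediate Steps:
R = 2313/7 (R = 810 + ((-311 - 62)/(21 + 161))*234 = 810 - 373/182*234 = 810 - 3357/7 = 2313/7 ≈ 330.43)
(-2162881 + 2521039) + R = (-2162881 + 2521039) + 2313/7 = 358158 + 2313/7 = 2509419/7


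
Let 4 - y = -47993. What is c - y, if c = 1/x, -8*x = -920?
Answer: -5519654/115 ≈ -47997.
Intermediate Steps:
x = 115 (x = -⅛*(-920) = 115)
y = 47997 (y = 4 - 1*(-47993) = 4 + 47993 = 47997)
c = 1/115 ≈ 0.0086956
c - y = 1/115 - 1*47997 = 1/115 - 47997 = -5519654/115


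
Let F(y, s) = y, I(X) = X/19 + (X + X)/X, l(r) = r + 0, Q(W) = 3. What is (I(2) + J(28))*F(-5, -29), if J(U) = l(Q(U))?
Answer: -485/19 ≈ -25.526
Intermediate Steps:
l(r) = r
J(U) = 3
I(X) = 2 + X/19 (I(X) = X*(1/19) + (2*X)/X = X/19 + 2 = 2 + X/19)
(I(2) + J(28))*F(-5, -29) = ((2 + (1/19)*2) + 3)*(-5) = ((2 + 2/19) + 3)*(-5) = (40/19 + 3)*(-5) = (97/19)*(-5) = -485/19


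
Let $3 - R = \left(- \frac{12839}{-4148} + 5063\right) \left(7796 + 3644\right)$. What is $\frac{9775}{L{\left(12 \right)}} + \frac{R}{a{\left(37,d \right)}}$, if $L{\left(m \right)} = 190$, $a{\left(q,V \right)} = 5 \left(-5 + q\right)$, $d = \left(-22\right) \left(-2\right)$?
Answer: $- \frac{1141747371511}{3152480} \approx -3.6217 \cdot 10^{5}$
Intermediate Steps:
$d = 44$
$a{\left(q,V \right)} = -25 + 5 q$
$R = - \frac{60100503069}{1037}$ ($R = 3 - \left(- \frac{12839}{-4148} + 5063\right) \left(7796 + 3644\right) = 3 - \left(\left(-12839\right) \left(- \frac{1}{4148}\right) + 5063\right) 11440 = 3 - \left(\frac{12839}{4148} + 5063\right) 11440 = 3 - \frac{21014163}{4148} \cdot 11440 = 3 - \frac{60100506180}{1037} = - \frac{60100503069}{1037} \approx -5.7956 \cdot 10^{7}$)
$\frac{9775}{L{\left(12 \right)}} + \frac{R}{a{\left(37,d \right)}} = \frac{9775}{190} - \frac{60100503069}{1037 \left(-25 + 5 \cdot 37\right)} = 9775 \cdot \frac{1}{190} - \frac{60100503069}{1037 \left(-25 + 185\right)} = \frac{1955}{38} - \frac{60100503069}{1037 \cdot 160} = \frac{1955}{38} - \frac{60100503069}{165920} = - \frac{1141747371511}{3152480}$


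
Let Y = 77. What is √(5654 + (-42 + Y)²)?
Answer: √6879 ≈ 82.940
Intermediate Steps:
√(5654 + (-42 + Y)²) = √(5654 + (-42 + 77)²) = √(5654 + 35²) = √(5654 + 1225) = √6879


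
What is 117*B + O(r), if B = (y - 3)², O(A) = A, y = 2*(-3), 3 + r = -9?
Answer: 9465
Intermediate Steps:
r = -12 (r = -3 - 9 = -12)
y = -6
B = 81 (B = (-6 - 3)² = (-9)² = 81)
117*B + O(r) = 117*81 - 12 = 9477 - 12 = 9465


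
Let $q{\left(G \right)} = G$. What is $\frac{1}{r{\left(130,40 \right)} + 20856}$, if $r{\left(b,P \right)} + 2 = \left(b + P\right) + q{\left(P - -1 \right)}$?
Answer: $\frac{1}{21065} \approx 4.7472 \cdot 10^{-5}$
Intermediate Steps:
$r{\left(b,P \right)} = -1 + b + 2 P$ ($r{\left(b,P \right)} = -2 + \left(\left(b + P\right) + \left(P - -1\right)\right) = -2 + \left(\left(P + b\right) + \left(P + 1\right)\right) = -2 + \left(\left(P + b\right) + \left(1 + P\right)\right) = -2 + \left(1 + b + 2 P\right) = -1 + b + 2 P$)
$\frac{1}{r{\left(130,40 \right)} + 20856} = \frac{1}{\left(-1 + 130 + 2 \cdot 40\right) + 20856} = \frac{1}{\left(-1 + 130 + 80\right) + 20856} = \frac{1}{209 + 20856} = \frac{1}{21065}$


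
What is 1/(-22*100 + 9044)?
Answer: 1/6844 ≈ 0.00014611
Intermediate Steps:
1/(-22*100 + 9044) = 1/(-2200 + 9044) = 1/6844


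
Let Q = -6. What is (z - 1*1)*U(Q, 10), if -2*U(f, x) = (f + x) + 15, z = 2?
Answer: -19/2 ≈ -9.5000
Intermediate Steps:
U(f, x) = -15/2 - f/2 - x/2 (U(f, x) = -((f + x) + 15)/2 = -(15 + f + x)/2 = -15/2 - f/2 - x/2)
(z - 1*1)*U(Q, 10) = (2 - 1*1)*(-15/2 - ½*(-6) - ½*10) = (2 - 1)*(-15/2 + 3 - 5) = 1*(-19/2) = -19/2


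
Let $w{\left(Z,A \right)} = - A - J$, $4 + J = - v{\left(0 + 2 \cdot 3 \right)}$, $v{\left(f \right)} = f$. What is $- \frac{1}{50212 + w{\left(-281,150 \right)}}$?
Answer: $- \frac{1}{50072} \approx -1.9971 \cdot 10^{-5}$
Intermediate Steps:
$J = -10$ ($J = -4 - \left(0 + 2 \cdot 3\right) = -4 - \left(0 + 6\right) = -4 - 6 = -10$)
$w{\left(Z,A \right)} = 10 - A$ ($w{\left(Z,A \right)} = - A - -10 = - A + 10 = 10 - A$)
$- \frac{1}{50212 + w{\left(-281,150 \right)}} = - \frac{1}{50212 + \left(10 - 150\right)} = - \frac{1}{50212 - 140} = - \frac{1}{50072}$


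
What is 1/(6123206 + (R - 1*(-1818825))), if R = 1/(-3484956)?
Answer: 3484956/27677628585635 ≈ 1.2591e-7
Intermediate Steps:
R = -1/3484956 ≈ -2.8695e-7
1/(6123206 + (R - 1*(-1818825))) = 1/(6123206 + (-1/3484956 - 1*(-1818825))) = 1/(6123206 + (-1/3484956 + 1818825)) = 1/(6123206 + 6338525096699/3484956) = 1/(27677628585635/3484956) = 3484956/27677628585635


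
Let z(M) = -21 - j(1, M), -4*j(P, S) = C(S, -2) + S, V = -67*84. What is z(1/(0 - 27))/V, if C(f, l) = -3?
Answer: 1175/303912 ≈ 0.0038663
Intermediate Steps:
V = -5628
j(P, S) = ¾ - S/4 (j(P, S) = -(-3 + S)/4 = ¾ - S/4)
z(M) = -87/4 + M/4 (z(M) = -21 - (¾ - M/4) = -21 + (-¾ + M/4) = -87/4 + M/4)
z(1/(0 - 27))/V = (-87/4 + 1/(4*(0 - 27)))/(-5628) = (-87/4 + (¼)/(-27))*(-1/5628) = (-87/4 + (¼)*(-1/27))*(-1/5628) = (-87/4 - 1/108)*(-1/5628) = -1175/54*(-1/5628) = 1175/303912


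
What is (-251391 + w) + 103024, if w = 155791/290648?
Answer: -43122416025/290648 ≈ -1.4837e+5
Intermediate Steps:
w = 155791/290648 (w = 155791*(1/290648) = 155791/290648 ≈ 0.53601)
(-251391 + w) + 103024 = (-251391 + 155791/290648) + 103024 = -73066135577/290648 + 103024 = -43122416025/290648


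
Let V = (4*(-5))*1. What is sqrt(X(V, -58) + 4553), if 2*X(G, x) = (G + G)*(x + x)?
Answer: sqrt(6873) ≈ 82.904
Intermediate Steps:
V = -20 (V = -20*1 = -20)
X(G, x) = 2*G*x (X(G, x) = ((G + G)*(x + x))/2 = ((2*G)*(2*x))/2 = (4*G*x)/2 = 2*G*x)
sqrt(X(V, -58) + 4553) = sqrt(2*(-20)*(-58) + 4553) = sqrt(2320 + 4553) = sqrt(6873)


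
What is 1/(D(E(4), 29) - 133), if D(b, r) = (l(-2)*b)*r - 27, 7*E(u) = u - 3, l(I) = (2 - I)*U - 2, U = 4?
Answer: -1/102 ≈ -0.0098039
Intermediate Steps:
l(I) = 6 - 4*I (l(I) = (2 - I)*4 - 2 = (8 - 4*I) - 2 = 6 - 4*I)
E(u) = -3/7 + u/7 (E(u) = (u - 3)/7 = (-3 + u)/7 = -3/7 + u/7)
D(b, r) = -27 + 14*b*r (D(b, r) = ((6 - 4*(-2))*b)*r - 27 = ((6 + 8)*b)*r - 27 = (14*b)*r - 27 = 14*b*r - 27 = -27 + 14*b*r)
1/(D(E(4), 29) - 133) = 1/((-27 + 14*(-3/7 + (1/7)*4)*29) - 133) = 1/((-27 + 14*(-3/7 + 4/7)*29) - 133) = 1/((-27 + 14*(1/7)*29) - 133) = 1/((-27 + 58) - 133) = 1/(31 - 133) = 1/(-102) = -1/102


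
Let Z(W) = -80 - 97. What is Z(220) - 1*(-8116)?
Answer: 7939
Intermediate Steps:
Z(W) = -177
Z(220) - 1*(-8116) = -177 - 1*(-8116) = -177 + 8116 = 7939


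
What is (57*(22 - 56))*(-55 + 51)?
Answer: 7752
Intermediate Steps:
(57*(22 - 56))*(-55 + 51) = (57*(-34))*(-4) = -1938*(-4) = 7752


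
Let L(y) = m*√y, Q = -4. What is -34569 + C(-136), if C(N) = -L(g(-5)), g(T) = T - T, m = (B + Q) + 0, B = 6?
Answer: -34569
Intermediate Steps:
m = 2 (m = (6 - 4) + 0 = 2 + 0 = 2)
g(T) = 0
L(y) = 2*√y
C(N) = 0 (C(N) = -2*√0 = -2*0 = -1*0 = 0)
-34569 + C(-136) = -34569 + 0 = -34569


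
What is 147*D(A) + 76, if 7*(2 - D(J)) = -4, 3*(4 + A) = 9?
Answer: 454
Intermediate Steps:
A = -1 (A = -4 + (1/3)*9 = -4 + 3 = -1)
D(J) = 18/7 (D(J) = 2 - 1/7*(-4) = 2 + 4/7 = 18/7)
147*D(A) + 76 = 147*(18/7) + 76 = 378 + 76 = 454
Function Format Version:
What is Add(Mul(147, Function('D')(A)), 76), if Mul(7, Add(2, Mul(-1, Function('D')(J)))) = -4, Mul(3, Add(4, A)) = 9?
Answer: 454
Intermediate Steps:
A = -1 (A = Add(-4, Mul(Rational(1, 3), 9)) = Add(-4, 3) = -1)
Function('D')(J) = Rational(18, 7) (Function('D')(J) = Add(2, Mul(Rational(-1, 7), -4)) = Add(2, Rational(4, 7)) = Rational(18, 7))
Add(Mul(147, Function('D')(A)), 76) = Add(Mul(147, Rational(18, 7)), 76) = Add(378, 76) = 454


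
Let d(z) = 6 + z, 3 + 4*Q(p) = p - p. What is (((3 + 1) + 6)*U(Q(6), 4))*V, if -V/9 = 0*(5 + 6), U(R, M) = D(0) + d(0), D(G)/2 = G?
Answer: 0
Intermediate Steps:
Q(p) = -¾ (Q(p) = -¾ + (p - p)/4 = -¾ + (¼)*0 = -¾ + 0 = -¾)
D(G) = 2*G
U(R, M) = 6 (U(R, M) = 2*0 + (6 + 0) = 0 + 6 = 6)
V = 0 (V = -0*(5 + 6) = -0*11 = -9*0 = 0)
(((3 + 1) + 6)*U(Q(6), 4))*V = (((3 + 1) + 6)*6)*0 = ((4 + 6)*6)*0 = (10*6)*0 = 60*0 = 0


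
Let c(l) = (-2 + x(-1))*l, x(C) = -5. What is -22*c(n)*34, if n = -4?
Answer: -20944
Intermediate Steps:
c(l) = -7*l (c(l) = (-2 - 5)*l = -7*l)
-22*c(n)*34 = -(-154)*(-4)*34 = -22*28*34 = -616*34 = -20944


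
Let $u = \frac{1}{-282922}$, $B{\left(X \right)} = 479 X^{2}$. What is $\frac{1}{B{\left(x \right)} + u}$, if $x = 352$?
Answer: $\frac{282922}{16791425226751} \approx 1.6849 \cdot 10^{-8}$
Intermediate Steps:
$u = - \frac{1}{282922} \approx -3.5345 \cdot 10^{-6}$
$\frac{1}{B{\left(x \right)} + u} = \frac{1}{479 \cdot 352^{2} - \frac{1}{282922}} = \frac{1}{479 \cdot 123904 - \frac{1}{282922}} = \frac{1}{59350016 - \frac{1}{282922}} = \frac{1}{\frac{16791425226751}{282922}} = \frac{282922}{16791425226751}$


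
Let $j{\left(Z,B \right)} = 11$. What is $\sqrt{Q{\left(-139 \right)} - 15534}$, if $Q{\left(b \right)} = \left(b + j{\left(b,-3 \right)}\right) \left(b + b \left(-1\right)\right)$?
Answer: $3 i \sqrt{1726} \approx 124.64 i$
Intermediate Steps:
$Q{\left(b \right)} = 0$ ($Q{\left(b \right)} = \left(b + 11\right) \left(b + b \left(-1\right)\right) = \left(11 + b\right) \left(b - b\right) = \left(11 + b\right) 0 = 0$)
$\sqrt{Q{\left(-139 \right)} - 15534} = \sqrt{0 - 15534} = \sqrt{-15534} = 3 i \sqrt{1726}$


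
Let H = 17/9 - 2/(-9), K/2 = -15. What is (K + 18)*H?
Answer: -76/3 ≈ -25.333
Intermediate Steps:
K = -30 (K = 2*(-15) = -30)
H = 19/9 (H = 17*(⅑) - 2*(-⅑) = 17/9 + 2/9 = 19/9 ≈ 2.1111)
(K + 18)*H = (-30 + 18)*(19/9) = -12*19/9 = -76/3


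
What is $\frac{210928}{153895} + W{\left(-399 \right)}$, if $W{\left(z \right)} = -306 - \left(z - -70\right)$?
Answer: $\frac{3750513}{153895} \approx 24.371$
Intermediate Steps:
$W{\left(z \right)} = -376 - z$ ($W{\left(z \right)} = -306 - \left(z + 70\right) = -306 - \left(70 + z\right) = -376 - z$)
$\frac{210928}{153895} + W{\left(-399 \right)} = \frac{210928}{153895} - -23 = 210928 \cdot \frac{1}{153895} + \left(-376 + 399\right) = \frac{210928}{153895} + 23 = \frac{3750513}{153895}$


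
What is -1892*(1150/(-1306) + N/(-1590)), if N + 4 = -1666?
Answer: -33348392/103827 ≈ -321.19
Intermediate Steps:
N = -1670 (N = -4 - 1666 = -1670)
-1892*(1150/(-1306) + N/(-1590)) = -1892*(1150/(-1306) - 1670/(-1590)) = -1892*(1150*(-1/1306) - 1670*(-1/1590)) = -1892*(-575/653 + 167/159) = -1892*17626/103827 = -33348392/103827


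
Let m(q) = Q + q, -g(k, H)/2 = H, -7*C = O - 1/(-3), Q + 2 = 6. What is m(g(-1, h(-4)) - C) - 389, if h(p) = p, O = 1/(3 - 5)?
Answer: -15835/42 ≈ -377.02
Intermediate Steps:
O = -½ (O = 1/(-2) = -½ ≈ -0.50000)
Q = 4 (Q = -2 + 6 = 4)
C = 1/42 (C = -(-½ - 1/(-3))/7 = -(-½ - 1*(-⅓))/7 = -(-½ + ⅓)/7 = -⅐*(-⅙) = 1/42 ≈ 0.023810)
g(k, H) = -2*H
m(q) = 4 + q
m(g(-1, h(-4)) - C) - 389 = (4 + (-2*(-4) - 1*1/42)) - 389 = (4 + (8 - 1/42)) - 389 = (4 + 335/42) - 389 = 503/42 - 389 = -15835/42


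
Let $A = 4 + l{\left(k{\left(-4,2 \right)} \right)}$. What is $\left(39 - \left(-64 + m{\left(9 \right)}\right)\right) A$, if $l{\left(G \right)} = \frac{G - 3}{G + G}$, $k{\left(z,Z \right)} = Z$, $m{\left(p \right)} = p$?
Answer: $\frac{705}{2} \approx 352.5$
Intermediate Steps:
$l{\left(G \right)} = \frac{-3 + G}{2 G}$
$A = \frac{15}{4}$ ($A = 4 + \frac{-3 + 2}{2 \cdot 2} = 4 + \frac{1}{2} \cdot \frac{1}{2} \left(-1\right) = 4 - \frac{1}{4} = \frac{15}{4} \approx 3.75$)
$\left(39 - \left(-64 + m{\left(9 \right)}\right)\right) A = \left(39 + \left(64 - 9\right)\right) \frac{15}{4} = \left(39 + 55\right) \frac{15}{4} = 94 \cdot \frac{15}{4} = \frac{705}{2}$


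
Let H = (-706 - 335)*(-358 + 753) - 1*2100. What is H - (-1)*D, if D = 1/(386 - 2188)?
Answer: -744757591/1802 ≈ -4.1330e+5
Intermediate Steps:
D = -1/1802 (D = 1/(-1802) = -1/1802 ≈ -0.00055494)
H = -413295 (H = -1041*395 - 2100 = -411195 - 2100 = -413295)
H - (-1)*D = -413295 - (-1)*(-1)/1802 = -413295 - 1*1/1802 = -413295 - 1/1802 = -744757591/1802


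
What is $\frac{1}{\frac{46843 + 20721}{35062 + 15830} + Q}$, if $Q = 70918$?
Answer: $\frac{12723}{902306605} \approx 1.4101 \cdot 10^{-5}$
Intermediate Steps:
$\frac{1}{\frac{46843 + 20721}{35062 + 15830} + Q} = \frac{1}{\frac{46843 + 20721}{35062 + 15830} + 70918} = \frac{1}{\frac{67564}{50892} + 70918} = \frac{1}{67564 \cdot \frac{1}{50892} + 70918} = \frac{1}{\frac{16891}{12723} + 70918} = \frac{1}{\frac{902306605}{12723}} = \frac{12723}{902306605}$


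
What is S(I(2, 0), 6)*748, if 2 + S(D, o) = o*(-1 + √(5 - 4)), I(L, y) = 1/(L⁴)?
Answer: -1496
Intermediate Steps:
I(L, y) = L⁻⁴
S(D, o) = -2 (S(D, o) = -2 + o*(-1 + √(5 - 4)) = -2 + o*(-1 + √1) = -2 + o*(-1 + 1) = -2 + o*0 = -2 + 0 = -2)
S(I(2, 0), 6)*748 = -2*748 = -1496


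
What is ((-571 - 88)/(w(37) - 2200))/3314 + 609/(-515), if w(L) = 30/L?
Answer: -63771065/53932036 ≈ -1.1824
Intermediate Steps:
((-571 - 88)/(w(37) - 2200))/3314 + 609/(-515) = ((-571 - 88)/(30/37 - 2200))/3314 + 609/(-515) = -659/(30*(1/37) - 2200)*(1/3314) + 609*(-1/515) = -659/(30/37 - 2200)*(1/3314) - 609/515 = -659/(-81370/37)*(1/3314) - 609/515 = -659*(-37/81370)*(1/3314) - 609/515 = (24383/81370)*(1/3314) - 609/515 = 24383/269660180 - 609/515 = -63771065/53932036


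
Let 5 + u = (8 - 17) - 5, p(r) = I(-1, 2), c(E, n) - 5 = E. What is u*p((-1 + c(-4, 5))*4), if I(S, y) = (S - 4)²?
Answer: -475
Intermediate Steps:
c(E, n) = 5 + E
I(S, y) = (-4 + S)²
p(r) = 25 (p(r) = (-4 - 1)² = (-5)² = 25)
u = -19 (u = -5 + ((8 - 17) - 5) = -5 + (-9 - 5) = -5 - 14 = -19)
u*p((-1 + c(-4, 5))*4) = -19*25 = -475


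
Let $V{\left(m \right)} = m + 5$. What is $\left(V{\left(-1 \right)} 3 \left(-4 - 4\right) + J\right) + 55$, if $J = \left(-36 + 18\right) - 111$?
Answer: $-170$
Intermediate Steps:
$V{\left(m \right)} = 5 + m$
$J = -129$ ($J = -18 - 111 = -129$)
$\left(V{\left(-1 \right)} 3 \left(-4 - 4\right) + J\right) + 55 = \left(\left(5 - 1\right) 3 \left(-4 - 4\right) - 129\right) + 55 = \left(4 \cdot 3 \left(-4 - 4\right) - 129\right) + 55 = \left(12 \left(-8\right) - 129\right) + 55 = \left(-96 - 129\right) + 55 = -225 + 55 = -170$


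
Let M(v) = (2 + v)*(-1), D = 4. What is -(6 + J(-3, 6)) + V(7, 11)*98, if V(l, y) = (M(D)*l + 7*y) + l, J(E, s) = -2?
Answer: 4112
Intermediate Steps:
M(v) = -2 - v
V(l, y) = -5*l + 7*y (V(l, y) = ((-2 - 1*4)*l + 7*y) + l = ((-2 - 4)*l + 7*y) + l = (-6*l + 7*y) + l = -5*l + 7*y)
-(6 + J(-3, 6)) + V(7, 11)*98 = -(6 - 2) + (-5*7 + 7*11)*98 = -1*4 + (-35 + 77)*98 = -4 + 42*98 = -4 + 4116 = 4112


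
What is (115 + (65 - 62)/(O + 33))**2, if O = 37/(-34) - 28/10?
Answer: 324495426025/24492601 ≈ 13249.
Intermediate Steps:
O = -661/170 (O = 37*(-1/34) - 28*1/10 = -37/34 - 14/5 = -661/170 ≈ -3.8882)
(115 + (65 - 62)/(O + 33))**2 = (115 + (65 - 62)/(-661/170 + 33))**2 = (115 + 3/(4949/170))**2 = (115 + 3*(170/4949))**2 = (115 + 510/4949)**2 = (569645/4949)**2 = 324495426025/24492601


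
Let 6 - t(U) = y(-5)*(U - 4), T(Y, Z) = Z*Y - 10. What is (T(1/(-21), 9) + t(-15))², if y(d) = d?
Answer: 484416/49 ≈ 9886.0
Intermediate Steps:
T(Y, Z) = -10 + Y*Z (T(Y, Z) = Y*Z - 10 = -10 + Y*Z)
t(U) = -14 + 5*U (t(U) = 6 - (-5)*(U - 4) = 6 - (-5)*(-4 + U) = 6 - (20 - 5*U) = 6 + (-20 + 5*U) = -14 + 5*U)
(T(1/(-21), 9) + t(-15))² = ((-10 + 9/(-21)) + (-14 + 5*(-15)))² = ((-10 - 1/21*9) + (-14 - 75))² = ((-10 - 3/7) - 89)² = (-73/7 - 89)² = (-696/7)² = 484416/49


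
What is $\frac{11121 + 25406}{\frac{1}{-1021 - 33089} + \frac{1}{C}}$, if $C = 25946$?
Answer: $\frac{8081763669405}{2041} \approx 3.9597 \cdot 10^{9}$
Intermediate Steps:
$\frac{11121 + 25406}{\frac{1}{-1021 - 33089} + \frac{1}{C}} = \frac{11121 + 25406}{\frac{1}{-1021 - 33089} + \frac{1}{25946}} = \frac{36527}{\frac{1}{-34110} + \frac{1}{25946}} = \frac{36527}{- \frac{1}{34110} + \frac{1}{25946}} = \frac{36527}{\frac{2041}{221254515}} = 36527 \cdot \frac{221254515}{2041} = \frac{8081763669405}{2041}$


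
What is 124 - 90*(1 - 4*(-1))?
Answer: -326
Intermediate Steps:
124 - 90*(1 - 4*(-1)) = 124 - 90*(1 + 4) = 124 - 90*5 = 124 - 450 = -326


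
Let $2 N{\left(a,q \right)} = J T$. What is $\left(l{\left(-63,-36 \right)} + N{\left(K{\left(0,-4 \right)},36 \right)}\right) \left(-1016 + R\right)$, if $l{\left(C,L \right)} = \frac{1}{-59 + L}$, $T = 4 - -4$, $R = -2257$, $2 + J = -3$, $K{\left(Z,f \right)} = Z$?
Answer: $\frac{6221973}{95} \approx 65494.0$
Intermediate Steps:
$J = -5$ ($J = -2 - 3 = -5$)
$T = 8$ ($T = 4 + 4 = 8$)
$N{\left(a,q \right)} = -20$ ($N{\left(a,q \right)} = \frac{\left(-5\right) 8}{2} = \frac{1}{2} \left(-40\right) = -20$)
$\left(l{\left(-63,-36 \right)} + N{\left(K{\left(0,-4 \right)},36 \right)}\right) \left(-1016 + R\right) = \left(\frac{1}{-59 - 36} - 20\right) \left(-1016 - 2257\right) = \left(\frac{1}{-95} - 20\right) \left(-3273\right) = \left(- \frac{1}{95} - 20\right) \left(-3273\right) = \left(- \frac{1901}{95}\right) \left(-3273\right) = \frac{6221973}{95}$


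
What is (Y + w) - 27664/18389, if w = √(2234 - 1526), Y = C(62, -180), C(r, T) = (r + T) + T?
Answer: -786798/2627 + 2*√177 ≈ -272.90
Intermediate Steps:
C(r, T) = r + 2*T (C(r, T) = (T + r) + T = r + 2*T)
Y = -298 (Y = 62 + 2*(-180) = 62 - 360 = -298)
w = 2*√177 (w = √708 = 2*√177 ≈ 26.608)
(Y + w) - 27664/18389 = (-298 + 2*√177) - 27664/18389 = (-298 + 2*√177) - 27664*1/18389 = (-298 + 2*√177) - 3952/2627 = -786798/2627 + 2*√177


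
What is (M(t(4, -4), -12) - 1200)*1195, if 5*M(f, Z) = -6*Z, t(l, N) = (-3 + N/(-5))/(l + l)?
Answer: -1416792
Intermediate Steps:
t(l, N) = (-3 - N/5)/(2*l) (t(l, N) = (-3 + N*(-1/5))/((2*l)) = (-3 - N/5)*(1/(2*l)) = (-3 - N/5)/(2*l))
M(f, Z) = -6*Z/5 (M(f, Z) = (-6*Z)/5 = -6*Z/5)
(M(t(4, -4), -12) - 1200)*1195 = (-6/5*(-12) - 1200)*1195 = (72/5 - 1200)*1195 = -5928/5*1195 = -1416792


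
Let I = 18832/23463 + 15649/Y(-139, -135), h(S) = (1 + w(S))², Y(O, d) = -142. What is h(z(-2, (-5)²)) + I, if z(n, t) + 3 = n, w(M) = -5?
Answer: -28290037/302886 ≈ -93.402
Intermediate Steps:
z(n, t) = -3 + n
h(S) = 16 (h(S) = (1 - 5)² = (-4)² = 16)
I = -33136213/302886 (I = 18832/23463 + 15649/(-142) = 18832*(1/23463) + 15649*(-1/142) = 1712/2133 - 15649/142 = -33136213/302886 ≈ -109.40)
h(z(-2, (-5)²)) + I = 16 - 33136213/302886 = -28290037/302886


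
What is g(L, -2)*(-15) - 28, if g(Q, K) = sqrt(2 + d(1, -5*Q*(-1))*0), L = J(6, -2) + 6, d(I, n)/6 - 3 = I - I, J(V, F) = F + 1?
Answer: -28 - 15*sqrt(2) ≈ -49.213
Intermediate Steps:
J(V, F) = 1 + F
d(I, n) = 18 (d(I, n) = 18 + 6*(I - I) = 18 + 6*0 = 18 + 0 = 18)
L = 5 (L = (1 - 2) + 6 = -1 + 6 = 5)
g(Q, K) = sqrt(2) (g(Q, K) = sqrt(2 + 18*0) = sqrt(2 + 0) = sqrt(2))
g(L, -2)*(-15) - 28 = sqrt(2)*(-15) - 28 = -15*sqrt(2) - 28 = -28 - 15*sqrt(2)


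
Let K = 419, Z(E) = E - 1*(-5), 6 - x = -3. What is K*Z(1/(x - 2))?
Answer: 15084/7 ≈ 2154.9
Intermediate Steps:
x = 9 (x = 6 - 1*(-3) = 6 + 3 = 9)
Z(E) = 5 + E (Z(E) = E + 5 = 5 + E)
K*Z(1/(x - 2)) = 419*(5 + 1/(9 - 2)) = 419*(5 + 1/7) = 419*(5 + ⅐) = 419*(36/7) = 15084/7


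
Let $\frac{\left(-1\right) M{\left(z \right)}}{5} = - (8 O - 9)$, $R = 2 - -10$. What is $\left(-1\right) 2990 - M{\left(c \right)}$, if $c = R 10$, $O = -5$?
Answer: $-2745$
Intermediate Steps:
$R = 12$ ($R = 2 + 10 = 12$)
$c = 120$ ($c = 12 \cdot 10 = 120$)
$M{\left(z \right)} = -245$ ($M{\left(z \right)} = - 5 \left(- (8 \left(-5\right) - 9)\right) = - 5 \left(- (-40 - 9)\right) = - 5 \left(\left(-1\right) \left(-49\right)\right) = \left(-5\right) 49 = -245$)
$\left(-1\right) 2990 - M{\left(c \right)} = \left(-1\right) 2990 - -245 = -2990 + 245 = -2745$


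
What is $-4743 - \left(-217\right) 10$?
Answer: $-2573$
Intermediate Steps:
$-4743 - \left(-217\right) 10 = -4743 - -2170 = -4743 + 2170 = -2573$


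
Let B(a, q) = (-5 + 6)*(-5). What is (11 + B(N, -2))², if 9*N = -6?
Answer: 36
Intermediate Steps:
N = -⅔ (N = (⅑)*(-6) = -⅔ ≈ -0.66667)
B(a, q) = -5 (B(a, q) = 1*(-5) = -5)
(11 + B(N, -2))² = (11 - 5)² = 6² = 36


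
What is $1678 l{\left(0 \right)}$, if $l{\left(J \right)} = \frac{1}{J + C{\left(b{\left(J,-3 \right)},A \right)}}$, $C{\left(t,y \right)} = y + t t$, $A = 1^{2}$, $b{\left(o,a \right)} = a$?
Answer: $\frac{839}{5} \approx 167.8$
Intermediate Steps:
$A = 1$
$C{\left(t,y \right)} = y + t^{2}$
$l{\left(J \right)} = \frac{1}{10 + J}$ ($l{\left(J \right)} = \frac{1}{J + \left(1 + \left(-3\right)^{2}\right)} = \frac{1}{J + \left(1 + 9\right)} = \frac{1}{J + 10} = \frac{1}{10 + J}$)
$1678 l{\left(0 \right)} = \frac{1678}{10 + 0} = \frac{1678}{10} = 1678 \cdot \frac{1}{10} = \frac{839}{5}$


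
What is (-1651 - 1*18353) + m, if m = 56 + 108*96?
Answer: -9580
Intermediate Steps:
m = 10424 (m = 56 + 10368 = 10424)
(-1651 - 1*18353) + m = (-1651 - 1*18353) + 10424 = (-1651 - 18353) + 10424 = -20004 + 10424 = -9580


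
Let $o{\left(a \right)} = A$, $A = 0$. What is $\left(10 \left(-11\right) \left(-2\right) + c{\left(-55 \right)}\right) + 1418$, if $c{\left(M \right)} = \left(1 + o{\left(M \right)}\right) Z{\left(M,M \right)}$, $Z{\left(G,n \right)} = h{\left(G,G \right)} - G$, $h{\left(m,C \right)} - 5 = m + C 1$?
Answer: $1588$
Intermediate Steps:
$h{\left(m,C \right)} = 5 + C + m$ ($h{\left(m,C \right)} = 5 + \left(m + C 1\right) = 5 + \left(m + C\right) = 5 + \left(C + m\right) = 5 + C + m$)
$Z{\left(G,n \right)} = 5 + G$ ($Z{\left(G,n \right)} = \left(5 + G + G\right) - G = \left(5 + 2 G\right) - G = 5 + G$)
$o{\left(a \right)} = 0$
$c{\left(M \right)} = 5 + M$ ($c{\left(M \right)} = \left(1 + 0\right) \left(5 + M\right) = 1 \left(5 + M\right) = 5 + M$)
$\left(10 \left(-11\right) \left(-2\right) + c{\left(-55 \right)}\right) + 1418 = \left(10 \left(-11\right) \left(-2\right) + \left(5 - 55\right)\right) + 1418 = \left(\left(-110\right) \left(-2\right) - 50\right) + 1418 = \left(220 - 50\right) + 1418 = 170 + 1418 = 1588$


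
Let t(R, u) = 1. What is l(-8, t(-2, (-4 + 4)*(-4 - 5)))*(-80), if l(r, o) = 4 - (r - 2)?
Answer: -1120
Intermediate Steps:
l(r, o) = 6 - r (l(r, o) = 4 - (-2 + r) = 4 + (2 - r) = 6 - r)
l(-8, t(-2, (-4 + 4)*(-4 - 5)))*(-80) = (6 - 1*(-8))*(-80) = (6 + 8)*(-80) = 14*(-80) = -1120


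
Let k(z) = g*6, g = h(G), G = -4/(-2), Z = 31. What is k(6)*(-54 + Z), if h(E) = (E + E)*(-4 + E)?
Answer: 1104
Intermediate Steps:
G = 2 (G = -4*(-½) = 2)
h(E) = 2*E*(-4 + E) (h(E) = (2*E)*(-4 + E) = 2*E*(-4 + E))
g = -8 (g = 2*2*(-4 + 2) = 2*2*(-2) = -8)
k(z) = -48 (k(z) = -8*6 = -48)
k(6)*(-54 + Z) = -48*(-54 + 31) = -48*(-23) = 1104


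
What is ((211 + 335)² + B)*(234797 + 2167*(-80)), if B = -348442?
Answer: -3091878462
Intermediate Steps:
((211 + 335)² + B)*(234797 + 2167*(-80)) = ((211 + 335)² - 348442)*(234797 + 2167*(-80)) = (546² - 348442)*(234797 - 173360) = (298116 - 348442)*61437 = -50326*61437 = -3091878462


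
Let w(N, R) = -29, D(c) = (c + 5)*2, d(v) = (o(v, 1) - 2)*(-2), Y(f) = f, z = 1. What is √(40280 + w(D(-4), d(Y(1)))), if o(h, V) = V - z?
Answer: √40251 ≈ 200.63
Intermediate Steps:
o(h, V) = -1 + V (o(h, V) = V - 1*1 = V - 1 = -1 + V)
d(v) = 4 (d(v) = ((-1 + 1) - 2)*(-2) = (0 - 2)*(-2) = -2*(-2) = 4)
D(c) = 10 + 2*c (D(c) = (5 + c)*2 = 10 + 2*c)
√(40280 + w(D(-4), d(Y(1)))) = √(40280 - 29) = √40251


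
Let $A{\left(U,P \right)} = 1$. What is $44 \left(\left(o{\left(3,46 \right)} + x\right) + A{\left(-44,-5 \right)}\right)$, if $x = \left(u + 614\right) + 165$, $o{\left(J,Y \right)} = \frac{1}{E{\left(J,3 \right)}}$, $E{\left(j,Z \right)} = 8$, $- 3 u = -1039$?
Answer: $\frac{297385}{6} \approx 49564.0$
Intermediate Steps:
$u = \frac{1039}{3}$ ($u = \left(- \frac{1}{3}\right) \left(-1039\right) = \frac{1039}{3} \approx 346.33$)
$o{\left(J,Y \right)} = \frac{1}{8}$
$x = \frac{3376}{3}$ ($x = \left(\frac{1039}{3} + 614\right) + 165 = \frac{2881}{3} + 165 = \frac{3376}{3} \approx 1125.3$)
$44 \left(\left(o{\left(3,46 \right)} + x\right) + A{\left(-44,-5 \right)}\right) = 44 \left(\left(\frac{1}{8} + \frac{3376}{3}\right) + 1\right) = 44 \left(\frac{27011}{24} + 1\right) = 44 \cdot \frac{27035}{24} = \frac{297385}{6}$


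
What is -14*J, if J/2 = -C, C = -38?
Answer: -1064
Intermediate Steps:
J = 76 (J = 2*(-1*(-38)) = 2*38 = 76)
-14*J = -14*76 = -1064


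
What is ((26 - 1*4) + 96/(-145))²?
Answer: 9572836/21025 ≈ 455.31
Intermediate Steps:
((26 - 1*4) + 96/(-145))² = ((26 - 4) + 96*(-1/145))² = (22 - 96/145)² = (3094/145)² = 9572836/21025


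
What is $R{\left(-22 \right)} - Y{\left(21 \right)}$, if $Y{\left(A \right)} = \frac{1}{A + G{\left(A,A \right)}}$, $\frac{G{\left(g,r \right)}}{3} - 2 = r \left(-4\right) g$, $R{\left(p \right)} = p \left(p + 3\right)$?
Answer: $\frac{2200771}{5265} \approx 418.0$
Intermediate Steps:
$R{\left(p \right)} = p \left(3 + p\right)$
$G{\left(g,r \right)} = 6 - 12 g r$ ($G{\left(g,r \right)} = 6 + 3 r \left(-4\right) g = 6 + 3 - 4 r g = 6 + 3 \left(- 4 g r\right) = 6 - 12 g r$)
$Y{\left(A \right)} = \frac{1}{6 + A - 12 A^{2}}$ ($Y{\left(A \right)} = \frac{1}{A - \left(-6 + 12 A A\right)} = \frac{1}{A - \left(-6 + 12 A^{2}\right)} = \frac{1}{6 + A - 12 A^{2}}$)
$R{\left(-22 \right)} - Y{\left(21 \right)} = - 22 \left(3 - 22\right) - \frac{1}{6 + 21 - 12 \cdot 21^{2}} = \left(-22\right) \left(-19\right) - \frac{1}{6 + 21 - 5292} = 418 - \frac{1}{6 + 21 - 5292} = 418 - \frac{1}{-5265} = 418 - - \frac{1}{5265} = 418 + \frac{1}{5265} = \frac{2200771}{5265}$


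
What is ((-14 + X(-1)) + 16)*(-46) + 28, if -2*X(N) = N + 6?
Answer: 51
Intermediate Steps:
X(N) = -3 - N/2 (X(N) = -(N + 6)/2 = -(6 + N)/2 = -3 - N/2)
((-14 + X(-1)) + 16)*(-46) + 28 = ((-14 + (-3 - ½*(-1))) + 16)*(-46) + 28 = ((-14 + (-3 + ½)) + 16)*(-46) + 28 = ((-14 - 5/2) + 16)*(-46) + 28 = (-33/2 + 16)*(-46) + 28 = -½*(-46) + 28 = 23 + 28 = 51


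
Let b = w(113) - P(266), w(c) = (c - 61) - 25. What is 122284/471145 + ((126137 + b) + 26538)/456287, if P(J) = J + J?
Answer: 127490734158/214977338615 ≈ 0.59304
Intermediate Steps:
P(J) = 2*J
w(c) = -86 + c (w(c) = (-61 + c) - 25 = -86 + c)
b = -505 (b = (-86 + 113) - 2*266 = 27 - 1*532 = 27 - 532 = -505)
122284/471145 + ((126137 + b) + 26538)/456287 = 122284/471145 + ((126137 - 505) + 26538)/456287 = 122284*(1/471145) + (125632 + 26538)*(1/456287) = 122284/471145 + 152170*(1/456287) = 122284/471145 + 152170/456287 = 127490734158/214977338615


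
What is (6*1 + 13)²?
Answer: 361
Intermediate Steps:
(6*1 + 13)² = (6 + 13)² = 19² = 361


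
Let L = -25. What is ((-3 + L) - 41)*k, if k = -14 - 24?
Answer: 2622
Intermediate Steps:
k = -38
((-3 + L) - 41)*k = ((-3 - 25) - 41)*(-38) = (-28 - 41)*(-38) = -69*(-38) = 2622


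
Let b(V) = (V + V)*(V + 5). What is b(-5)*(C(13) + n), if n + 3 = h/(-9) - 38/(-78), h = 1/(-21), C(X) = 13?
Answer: 0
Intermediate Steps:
h = -1/21 ≈ -0.047619
b(V) = 2*V*(5 + V) (b(V) = (2*V)*(5 + V) = 2*V*(5 + V))
n = -6161/2457 (n = -3 + (-1/21/(-9) - 38/(-78)) = -3 + (-1/21*(-⅑) - 38*(-1/78)) = -3 + (1/189 + 19/39) = -3 + 1210/2457 = -6161/2457 ≈ -2.5075)
b(-5)*(C(13) + n) = (2*(-5)*(5 - 5))*(13 - 6161/2457) = (2*(-5)*0)*(25780/2457) = 0*(25780/2457) = 0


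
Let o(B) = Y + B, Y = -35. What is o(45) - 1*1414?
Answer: -1404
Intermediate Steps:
o(B) = -35 + B
o(45) - 1*1414 = (-35 + 45) - 1*1414 = 10 - 1414 = -1404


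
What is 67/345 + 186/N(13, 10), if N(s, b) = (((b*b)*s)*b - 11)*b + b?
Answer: 292249/1493850 ≈ 0.19563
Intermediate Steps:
N(s, b) = b + b*(-11 + s*b³) (N(s, b) = ((b²*s)*b - 11)*b + b = ((s*b²)*b - 11)*b + b = (s*b³ - 11)*b + b = (-11 + s*b³)*b + b = b*(-11 + s*b³) + b = b + b*(-11 + s*b³))
67/345 + 186/N(13, 10) = 67/345 + 186/((10*(-10 + 13*10³))) = 67*(1/345) + 186/((10*(-10 + 13*1000))) = 67/345 + 186/((10*(-10 + 13000))) = 67/345 + 186/((10*12990)) = 67/345 + 186/129900 = 67/345 + 186*(1/129900) = 67/345 + 31/21650 = 292249/1493850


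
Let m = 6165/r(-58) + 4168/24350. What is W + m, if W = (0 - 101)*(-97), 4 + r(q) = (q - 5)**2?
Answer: 94604495062/9654775 ≈ 9798.7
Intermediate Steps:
r(q) = -4 + (-5 + q)**2 (r(q) = -4 + (q - 5)**2 = -4 + (-5 + q)**2)
W = 9797 (W = -101*(-97) = 9797)
m = 16664387/9654775 (m = 6165/(-4 + (-5 - 58)**2) + 4168/24350 = 6165/(-4 + (-63)**2) + 4168*(1/24350) = 6165/(-4 + 3969) + 2084/12175 = 6165/3965 + 2084/12175 = 6165*(1/3965) + 2084/12175 = 1233/793 + 2084/12175 = 16664387/9654775 ≈ 1.7260)
W + m = 9797 + 16664387/9654775 = 94604495062/9654775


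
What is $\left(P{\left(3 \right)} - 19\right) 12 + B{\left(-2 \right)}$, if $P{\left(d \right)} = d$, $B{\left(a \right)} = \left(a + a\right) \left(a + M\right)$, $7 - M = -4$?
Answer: $-228$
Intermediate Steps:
$M = 11$ ($M = 7 - -4 = 7 + 4 = 11$)
$B{\left(a \right)} = 2 a \left(11 + a\right)$ ($B{\left(a \right)} = \left(a + a\right) \left(a + 11\right) = 2 a \left(11 + a\right)$)
$\left(P{\left(3 \right)} - 19\right) 12 + B{\left(-2 \right)} = \left(3 - 19\right) 12 + 2 \left(-2\right) \left(11 - 2\right) = \left(3 - 19\right) 12 + 2 \left(-2\right) 9 = \left(-16\right) 12 - 36 = -192 - 36 = -228$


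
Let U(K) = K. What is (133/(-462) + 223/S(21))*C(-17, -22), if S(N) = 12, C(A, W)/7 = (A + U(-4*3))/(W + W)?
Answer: 163415/1936 ≈ 84.409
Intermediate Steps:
C(A, W) = 7*(-12 + A)/(2*W) (C(A, W) = 7*((A - 4*3)/(W + W)) = 7*((A - 12)/((2*W))) = 7*((-12 + A)*(1/(2*W))) = 7*((-12 + A)/(2*W)) = 7*(-12 + A)/(2*W))
(133/(-462) + 223/S(21))*C(-17, -22) = (133/(-462) + 223/12)*((7/2)*(-12 - 17)/(-22)) = (133*(-1/462) + 223*(1/12))*((7/2)*(-1/22)*(-29)) = (-19/66 + 223/12)*(203/44) = (805/44)*(203/44) = 163415/1936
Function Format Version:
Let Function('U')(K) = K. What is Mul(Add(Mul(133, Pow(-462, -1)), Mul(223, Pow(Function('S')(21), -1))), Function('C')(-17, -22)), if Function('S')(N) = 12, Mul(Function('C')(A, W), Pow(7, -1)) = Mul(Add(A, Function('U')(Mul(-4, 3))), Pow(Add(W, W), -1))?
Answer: Rational(163415, 1936) ≈ 84.409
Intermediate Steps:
Function('C')(A, W) = Mul(Rational(7, 2), Pow(W, -1), Add(-12, A)) (Function('C')(A, W) = Mul(7, Mul(Add(A, Mul(-4, 3)), Pow(Add(W, W), -1))) = Mul(7, Mul(Add(A, -12), Pow(Mul(2, W), -1))) = Mul(7, Mul(Add(-12, A), Mul(Rational(1, 2), Pow(W, -1)))) = Mul(7, Mul(Rational(1, 2), Pow(W, -1), Add(-12, A))) = Mul(Rational(7, 2), Pow(W, -1), Add(-12, A)))
Mul(Add(Mul(133, Pow(-462, -1)), Mul(223, Pow(Function('S')(21), -1))), Function('C')(-17, -22)) = Mul(Add(Mul(133, Pow(-462, -1)), Mul(223, Pow(12, -1))), Mul(Rational(7, 2), Pow(-22, -1), Add(-12, -17))) = Mul(Add(Mul(133, Rational(-1, 462)), Mul(223, Rational(1, 12))), Mul(Rational(7, 2), Rational(-1, 22), -29)) = Mul(Add(Rational(-19, 66), Rational(223, 12)), Rational(203, 44)) = Mul(Rational(805, 44), Rational(203, 44)) = Rational(163415, 1936)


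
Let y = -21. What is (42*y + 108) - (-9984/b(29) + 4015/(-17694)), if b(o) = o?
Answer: -220386193/513126 ≈ -429.50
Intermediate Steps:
(42*y + 108) - (-9984/b(29) + 4015/(-17694)) = (42*(-21) + 108) - (-9984/29 + 4015/(-17694)) = (-882 + 108) - (-9984*1/29 + 4015*(-1/17694)) = -774 - (-9984/29 - 4015/17694) = -774 - 1*(-176773331/513126) = -774 + 176773331/513126 = -220386193/513126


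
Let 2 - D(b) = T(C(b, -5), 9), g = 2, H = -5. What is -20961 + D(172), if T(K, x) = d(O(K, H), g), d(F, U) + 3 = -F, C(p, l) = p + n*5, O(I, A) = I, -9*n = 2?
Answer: -187066/9 ≈ -20785.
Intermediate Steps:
n = -2/9 (n = -⅑*2 = -2/9 ≈ -0.22222)
C(p, l) = -10/9 + p (C(p, l) = p - 2/9*5 = p - 10/9 = -10/9 + p)
d(F, U) = -3 - F
T(K, x) = -3 - K
D(b) = 35/9 + b (D(b) = 2 - (-3 - (-10/9 + b)) = 2 - (-3 + (10/9 - b)) = 2 - (-17/9 - b) = 2 + (17/9 + b) = 35/9 + b)
-20961 + D(172) = -20961 + (35/9 + 172) = -20961 + 1583/9 = -187066/9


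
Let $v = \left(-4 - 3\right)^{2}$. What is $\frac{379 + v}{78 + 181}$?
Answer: $\frac{428}{259} \approx 1.6525$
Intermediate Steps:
$v = 49$ ($v = \left(-7\right)^{2} = 49$)
$\frac{379 + v}{78 + 181} = \frac{379 + 49}{78 + 181} = \frac{428}{259}$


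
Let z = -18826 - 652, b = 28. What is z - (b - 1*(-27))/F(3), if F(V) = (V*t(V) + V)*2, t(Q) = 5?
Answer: -701263/36 ≈ -19480.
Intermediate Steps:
F(V) = 12*V (F(V) = (V*5 + V)*2 = (5*V + V)*2 = (6*V)*2 = 12*V)
z = -19478
z - (b - 1*(-27))/F(3) = -19478 - (28 - 1*(-27))/(12*3) = -19478 - (28 + 27)/36 = -19478 - 55/36 = -701263/36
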